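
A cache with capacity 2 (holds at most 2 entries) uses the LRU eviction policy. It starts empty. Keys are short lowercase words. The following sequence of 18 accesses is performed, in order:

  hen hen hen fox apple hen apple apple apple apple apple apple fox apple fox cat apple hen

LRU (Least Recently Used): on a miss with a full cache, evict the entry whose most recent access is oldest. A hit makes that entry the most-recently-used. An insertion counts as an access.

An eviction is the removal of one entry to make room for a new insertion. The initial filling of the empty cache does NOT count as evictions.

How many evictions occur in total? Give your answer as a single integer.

LRU simulation (capacity=2):
  1. access hen: MISS. Cache (LRU->MRU): [hen]
  2. access hen: HIT. Cache (LRU->MRU): [hen]
  3. access hen: HIT. Cache (LRU->MRU): [hen]
  4. access fox: MISS. Cache (LRU->MRU): [hen fox]
  5. access apple: MISS, evict hen. Cache (LRU->MRU): [fox apple]
  6. access hen: MISS, evict fox. Cache (LRU->MRU): [apple hen]
  7. access apple: HIT. Cache (LRU->MRU): [hen apple]
  8. access apple: HIT. Cache (LRU->MRU): [hen apple]
  9. access apple: HIT. Cache (LRU->MRU): [hen apple]
  10. access apple: HIT. Cache (LRU->MRU): [hen apple]
  11. access apple: HIT. Cache (LRU->MRU): [hen apple]
  12. access apple: HIT. Cache (LRU->MRU): [hen apple]
  13. access fox: MISS, evict hen. Cache (LRU->MRU): [apple fox]
  14. access apple: HIT. Cache (LRU->MRU): [fox apple]
  15. access fox: HIT. Cache (LRU->MRU): [apple fox]
  16. access cat: MISS, evict apple. Cache (LRU->MRU): [fox cat]
  17. access apple: MISS, evict fox. Cache (LRU->MRU): [cat apple]
  18. access hen: MISS, evict cat. Cache (LRU->MRU): [apple hen]
Total: 10 hits, 8 misses, 6 evictions

Answer: 6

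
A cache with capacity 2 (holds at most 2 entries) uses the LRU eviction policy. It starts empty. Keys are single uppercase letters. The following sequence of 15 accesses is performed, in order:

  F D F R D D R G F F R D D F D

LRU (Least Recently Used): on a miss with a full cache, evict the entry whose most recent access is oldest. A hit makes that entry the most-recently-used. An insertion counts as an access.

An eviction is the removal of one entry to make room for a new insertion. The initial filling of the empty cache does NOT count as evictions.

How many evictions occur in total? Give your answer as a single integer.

Answer: 7

Derivation:
LRU simulation (capacity=2):
  1. access F: MISS. Cache (LRU->MRU): [F]
  2. access D: MISS. Cache (LRU->MRU): [F D]
  3. access F: HIT. Cache (LRU->MRU): [D F]
  4. access R: MISS, evict D. Cache (LRU->MRU): [F R]
  5. access D: MISS, evict F. Cache (LRU->MRU): [R D]
  6. access D: HIT. Cache (LRU->MRU): [R D]
  7. access R: HIT. Cache (LRU->MRU): [D R]
  8. access G: MISS, evict D. Cache (LRU->MRU): [R G]
  9. access F: MISS, evict R. Cache (LRU->MRU): [G F]
  10. access F: HIT. Cache (LRU->MRU): [G F]
  11. access R: MISS, evict G. Cache (LRU->MRU): [F R]
  12. access D: MISS, evict F. Cache (LRU->MRU): [R D]
  13. access D: HIT. Cache (LRU->MRU): [R D]
  14. access F: MISS, evict R. Cache (LRU->MRU): [D F]
  15. access D: HIT. Cache (LRU->MRU): [F D]
Total: 6 hits, 9 misses, 7 evictions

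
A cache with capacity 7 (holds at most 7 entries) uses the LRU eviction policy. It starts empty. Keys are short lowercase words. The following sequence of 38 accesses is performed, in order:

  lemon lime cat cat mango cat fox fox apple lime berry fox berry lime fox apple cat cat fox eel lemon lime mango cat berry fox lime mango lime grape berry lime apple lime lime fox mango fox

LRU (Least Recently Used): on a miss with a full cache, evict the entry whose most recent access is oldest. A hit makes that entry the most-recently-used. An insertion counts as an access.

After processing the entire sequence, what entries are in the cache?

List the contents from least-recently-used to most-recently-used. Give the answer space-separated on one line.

Answer: cat grape berry apple lime mango fox

Derivation:
LRU simulation (capacity=7):
  1. access lemon: MISS. Cache (LRU->MRU): [lemon]
  2. access lime: MISS. Cache (LRU->MRU): [lemon lime]
  3. access cat: MISS. Cache (LRU->MRU): [lemon lime cat]
  4. access cat: HIT. Cache (LRU->MRU): [lemon lime cat]
  5. access mango: MISS. Cache (LRU->MRU): [lemon lime cat mango]
  6. access cat: HIT. Cache (LRU->MRU): [lemon lime mango cat]
  7. access fox: MISS. Cache (LRU->MRU): [lemon lime mango cat fox]
  8. access fox: HIT. Cache (LRU->MRU): [lemon lime mango cat fox]
  9. access apple: MISS. Cache (LRU->MRU): [lemon lime mango cat fox apple]
  10. access lime: HIT. Cache (LRU->MRU): [lemon mango cat fox apple lime]
  11. access berry: MISS. Cache (LRU->MRU): [lemon mango cat fox apple lime berry]
  12. access fox: HIT. Cache (LRU->MRU): [lemon mango cat apple lime berry fox]
  13. access berry: HIT. Cache (LRU->MRU): [lemon mango cat apple lime fox berry]
  14. access lime: HIT. Cache (LRU->MRU): [lemon mango cat apple fox berry lime]
  15. access fox: HIT. Cache (LRU->MRU): [lemon mango cat apple berry lime fox]
  16. access apple: HIT. Cache (LRU->MRU): [lemon mango cat berry lime fox apple]
  17. access cat: HIT. Cache (LRU->MRU): [lemon mango berry lime fox apple cat]
  18. access cat: HIT. Cache (LRU->MRU): [lemon mango berry lime fox apple cat]
  19. access fox: HIT. Cache (LRU->MRU): [lemon mango berry lime apple cat fox]
  20. access eel: MISS, evict lemon. Cache (LRU->MRU): [mango berry lime apple cat fox eel]
  21. access lemon: MISS, evict mango. Cache (LRU->MRU): [berry lime apple cat fox eel lemon]
  22. access lime: HIT. Cache (LRU->MRU): [berry apple cat fox eel lemon lime]
  23. access mango: MISS, evict berry. Cache (LRU->MRU): [apple cat fox eel lemon lime mango]
  24. access cat: HIT. Cache (LRU->MRU): [apple fox eel lemon lime mango cat]
  25. access berry: MISS, evict apple. Cache (LRU->MRU): [fox eel lemon lime mango cat berry]
  26. access fox: HIT. Cache (LRU->MRU): [eel lemon lime mango cat berry fox]
  27. access lime: HIT. Cache (LRU->MRU): [eel lemon mango cat berry fox lime]
  28. access mango: HIT. Cache (LRU->MRU): [eel lemon cat berry fox lime mango]
  29. access lime: HIT. Cache (LRU->MRU): [eel lemon cat berry fox mango lime]
  30. access grape: MISS, evict eel. Cache (LRU->MRU): [lemon cat berry fox mango lime grape]
  31. access berry: HIT. Cache (LRU->MRU): [lemon cat fox mango lime grape berry]
  32. access lime: HIT. Cache (LRU->MRU): [lemon cat fox mango grape berry lime]
  33. access apple: MISS, evict lemon. Cache (LRU->MRU): [cat fox mango grape berry lime apple]
  34. access lime: HIT. Cache (LRU->MRU): [cat fox mango grape berry apple lime]
  35. access lime: HIT. Cache (LRU->MRU): [cat fox mango grape berry apple lime]
  36. access fox: HIT. Cache (LRU->MRU): [cat mango grape berry apple lime fox]
  37. access mango: HIT. Cache (LRU->MRU): [cat grape berry apple lime fox mango]
  38. access fox: HIT. Cache (LRU->MRU): [cat grape berry apple lime mango fox]
Total: 25 hits, 13 misses, 6 evictions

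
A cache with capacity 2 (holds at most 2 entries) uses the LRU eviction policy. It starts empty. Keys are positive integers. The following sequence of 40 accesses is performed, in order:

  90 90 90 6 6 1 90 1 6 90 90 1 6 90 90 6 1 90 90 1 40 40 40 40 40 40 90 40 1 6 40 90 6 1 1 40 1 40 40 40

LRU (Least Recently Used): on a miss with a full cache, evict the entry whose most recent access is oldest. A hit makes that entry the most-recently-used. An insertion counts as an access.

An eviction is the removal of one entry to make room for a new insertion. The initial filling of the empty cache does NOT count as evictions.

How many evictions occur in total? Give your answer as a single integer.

LRU simulation (capacity=2):
  1. access 90: MISS. Cache (LRU->MRU): [90]
  2. access 90: HIT. Cache (LRU->MRU): [90]
  3. access 90: HIT. Cache (LRU->MRU): [90]
  4. access 6: MISS. Cache (LRU->MRU): [90 6]
  5. access 6: HIT. Cache (LRU->MRU): [90 6]
  6. access 1: MISS, evict 90. Cache (LRU->MRU): [6 1]
  7. access 90: MISS, evict 6. Cache (LRU->MRU): [1 90]
  8. access 1: HIT. Cache (LRU->MRU): [90 1]
  9. access 6: MISS, evict 90. Cache (LRU->MRU): [1 6]
  10. access 90: MISS, evict 1. Cache (LRU->MRU): [6 90]
  11. access 90: HIT. Cache (LRU->MRU): [6 90]
  12. access 1: MISS, evict 6. Cache (LRU->MRU): [90 1]
  13. access 6: MISS, evict 90. Cache (LRU->MRU): [1 6]
  14. access 90: MISS, evict 1. Cache (LRU->MRU): [6 90]
  15. access 90: HIT. Cache (LRU->MRU): [6 90]
  16. access 6: HIT. Cache (LRU->MRU): [90 6]
  17. access 1: MISS, evict 90. Cache (LRU->MRU): [6 1]
  18. access 90: MISS, evict 6. Cache (LRU->MRU): [1 90]
  19. access 90: HIT. Cache (LRU->MRU): [1 90]
  20. access 1: HIT. Cache (LRU->MRU): [90 1]
  21. access 40: MISS, evict 90. Cache (LRU->MRU): [1 40]
  22. access 40: HIT. Cache (LRU->MRU): [1 40]
  23. access 40: HIT. Cache (LRU->MRU): [1 40]
  24. access 40: HIT. Cache (LRU->MRU): [1 40]
  25. access 40: HIT. Cache (LRU->MRU): [1 40]
  26. access 40: HIT. Cache (LRU->MRU): [1 40]
  27. access 90: MISS, evict 1. Cache (LRU->MRU): [40 90]
  28. access 40: HIT. Cache (LRU->MRU): [90 40]
  29. access 1: MISS, evict 90. Cache (LRU->MRU): [40 1]
  30. access 6: MISS, evict 40. Cache (LRU->MRU): [1 6]
  31. access 40: MISS, evict 1. Cache (LRU->MRU): [6 40]
  32. access 90: MISS, evict 6. Cache (LRU->MRU): [40 90]
  33. access 6: MISS, evict 40. Cache (LRU->MRU): [90 6]
  34. access 1: MISS, evict 90. Cache (LRU->MRU): [6 1]
  35. access 1: HIT. Cache (LRU->MRU): [6 1]
  36. access 40: MISS, evict 6. Cache (LRU->MRU): [1 40]
  37. access 1: HIT. Cache (LRU->MRU): [40 1]
  38. access 40: HIT. Cache (LRU->MRU): [1 40]
  39. access 40: HIT. Cache (LRU->MRU): [1 40]
  40. access 40: HIT. Cache (LRU->MRU): [1 40]
Total: 20 hits, 20 misses, 18 evictions

Answer: 18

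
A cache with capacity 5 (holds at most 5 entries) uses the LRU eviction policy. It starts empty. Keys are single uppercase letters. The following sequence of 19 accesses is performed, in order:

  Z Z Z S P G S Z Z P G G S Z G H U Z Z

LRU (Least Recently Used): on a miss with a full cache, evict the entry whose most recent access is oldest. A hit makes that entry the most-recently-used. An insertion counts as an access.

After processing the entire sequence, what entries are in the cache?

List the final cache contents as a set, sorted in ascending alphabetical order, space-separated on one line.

Answer: G H S U Z

Derivation:
LRU simulation (capacity=5):
  1. access Z: MISS. Cache (LRU->MRU): [Z]
  2. access Z: HIT. Cache (LRU->MRU): [Z]
  3. access Z: HIT. Cache (LRU->MRU): [Z]
  4. access S: MISS. Cache (LRU->MRU): [Z S]
  5. access P: MISS. Cache (LRU->MRU): [Z S P]
  6. access G: MISS. Cache (LRU->MRU): [Z S P G]
  7. access S: HIT. Cache (LRU->MRU): [Z P G S]
  8. access Z: HIT. Cache (LRU->MRU): [P G S Z]
  9. access Z: HIT. Cache (LRU->MRU): [P G S Z]
  10. access P: HIT. Cache (LRU->MRU): [G S Z P]
  11. access G: HIT. Cache (LRU->MRU): [S Z P G]
  12. access G: HIT. Cache (LRU->MRU): [S Z P G]
  13. access S: HIT. Cache (LRU->MRU): [Z P G S]
  14. access Z: HIT. Cache (LRU->MRU): [P G S Z]
  15. access G: HIT. Cache (LRU->MRU): [P S Z G]
  16. access H: MISS. Cache (LRU->MRU): [P S Z G H]
  17. access U: MISS, evict P. Cache (LRU->MRU): [S Z G H U]
  18. access Z: HIT. Cache (LRU->MRU): [S G H U Z]
  19. access Z: HIT. Cache (LRU->MRU): [S G H U Z]
Total: 13 hits, 6 misses, 1 evictions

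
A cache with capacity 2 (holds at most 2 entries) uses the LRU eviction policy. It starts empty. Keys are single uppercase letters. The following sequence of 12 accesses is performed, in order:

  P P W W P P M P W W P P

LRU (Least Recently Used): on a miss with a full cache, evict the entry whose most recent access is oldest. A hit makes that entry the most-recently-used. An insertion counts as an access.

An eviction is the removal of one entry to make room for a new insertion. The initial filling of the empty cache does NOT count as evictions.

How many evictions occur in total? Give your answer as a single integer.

Answer: 2

Derivation:
LRU simulation (capacity=2):
  1. access P: MISS. Cache (LRU->MRU): [P]
  2. access P: HIT. Cache (LRU->MRU): [P]
  3. access W: MISS. Cache (LRU->MRU): [P W]
  4. access W: HIT. Cache (LRU->MRU): [P W]
  5. access P: HIT. Cache (LRU->MRU): [W P]
  6. access P: HIT. Cache (LRU->MRU): [W P]
  7. access M: MISS, evict W. Cache (LRU->MRU): [P M]
  8. access P: HIT. Cache (LRU->MRU): [M P]
  9. access W: MISS, evict M. Cache (LRU->MRU): [P W]
  10. access W: HIT. Cache (LRU->MRU): [P W]
  11. access P: HIT. Cache (LRU->MRU): [W P]
  12. access P: HIT. Cache (LRU->MRU): [W P]
Total: 8 hits, 4 misses, 2 evictions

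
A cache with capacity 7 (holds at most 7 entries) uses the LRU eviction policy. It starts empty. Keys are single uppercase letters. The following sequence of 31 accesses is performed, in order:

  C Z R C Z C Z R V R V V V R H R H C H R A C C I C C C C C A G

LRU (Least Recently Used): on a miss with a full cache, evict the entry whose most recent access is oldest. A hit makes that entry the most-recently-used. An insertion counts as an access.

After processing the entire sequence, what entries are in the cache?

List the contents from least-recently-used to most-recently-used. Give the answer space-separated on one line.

Answer: V H R I C A G

Derivation:
LRU simulation (capacity=7):
  1. access C: MISS. Cache (LRU->MRU): [C]
  2. access Z: MISS. Cache (LRU->MRU): [C Z]
  3. access R: MISS. Cache (LRU->MRU): [C Z R]
  4. access C: HIT. Cache (LRU->MRU): [Z R C]
  5. access Z: HIT. Cache (LRU->MRU): [R C Z]
  6. access C: HIT. Cache (LRU->MRU): [R Z C]
  7. access Z: HIT. Cache (LRU->MRU): [R C Z]
  8. access R: HIT. Cache (LRU->MRU): [C Z R]
  9. access V: MISS. Cache (LRU->MRU): [C Z R V]
  10. access R: HIT. Cache (LRU->MRU): [C Z V R]
  11. access V: HIT. Cache (LRU->MRU): [C Z R V]
  12. access V: HIT. Cache (LRU->MRU): [C Z R V]
  13. access V: HIT. Cache (LRU->MRU): [C Z R V]
  14. access R: HIT. Cache (LRU->MRU): [C Z V R]
  15. access H: MISS. Cache (LRU->MRU): [C Z V R H]
  16. access R: HIT. Cache (LRU->MRU): [C Z V H R]
  17. access H: HIT. Cache (LRU->MRU): [C Z V R H]
  18. access C: HIT. Cache (LRU->MRU): [Z V R H C]
  19. access H: HIT. Cache (LRU->MRU): [Z V R C H]
  20. access R: HIT. Cache (LRU->MRU): [Z V C H R]
  21. access A: MISS. Cache (LRU->MRU): [Z V C H R A]
  22. access C: HIT. Cache (LRU->MRU): [Z V H R A C]
  23. access C: HIT. Cache (LRU->MRU): [Z V H R A C]
  24. access I: MISS. Cache (LRU->MRU): [Z V H R A C I]
  25. access C: HIT. Cache (LRU->MRU): [Z V H R A I C]
  26. access C: HIT. Cache (LRU->MRU): [Z V H R A I C]
  27. access C: HIT. Cache (LRU->MRU): [Z V H R A I C]
  28. access C: HIT. Cache (LRU->MRU): [Z V H R A I C]
  29. access C: HIT. Cache (LRU->MRU): [Z V H R A I C]
  30. access A: HIT. Cache (LRU->MRU): [Z V H R I C A]
  31. access G: MISS, evict Z. Cache (LRU->MRU): [V H R I C A G]
Total: 23 hits, 8 misses, 1 evictions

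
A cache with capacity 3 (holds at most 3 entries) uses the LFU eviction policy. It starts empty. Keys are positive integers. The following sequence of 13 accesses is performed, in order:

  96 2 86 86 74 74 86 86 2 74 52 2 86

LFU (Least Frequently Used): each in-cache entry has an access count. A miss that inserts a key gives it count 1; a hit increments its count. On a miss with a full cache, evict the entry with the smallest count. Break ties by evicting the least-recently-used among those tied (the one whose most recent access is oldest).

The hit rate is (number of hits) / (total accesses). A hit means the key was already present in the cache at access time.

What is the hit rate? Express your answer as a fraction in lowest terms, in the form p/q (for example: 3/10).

Answer: 7/13

Derivation:
LFU simulation (capacity=3):
  1. access 96: MISS. Cache: [96(c=1)]
  2. access 2: MISS. Cache: [96(c=1) 2(c=1)]
  3. access 86: MISS. Cache: [96(c=1) 2(c=1) 86(c=1)]
  4. access 86: HIT, count now 2. Cache: [96(c=1) 2(c=1) 86(c=2)]
  5. access 74: MISS, evict 96(c=1). Cache: [2(c=1) 74(c=1) 86(c=2)]
  6. access 74: HIT, count now 2. Cache: [2(c=1) 86(c=2) 74(c=2)]
  7. access 86: HIT, count now 3. Cache: [2(c=1) 74(c=2) 86(c=3)]
  8. access 86: HIT, count now 4. Cache: [2(c=1) 74(c=2) 86(c=4)]
  9. access 2: HIT, count now 2. Cache: [74(c=2) 2(c=2) 86(c=4)]
  10. access 74: HIT, count now 3. Cache: [2(c=2) 74(c=3) 86(c=4)]
  11. access 52: MISS, evict 2(c=2). Cache: [52(c=1) 74(c=3) 86(c=4)]
  12. access 2: MISS, evict 52(c=1). Cache: [2(c=1) 74(c=3) 86(c=4)]
  13. access 86: HIT, count now 5. Cache: [2(c=1) 74(c=3) 86(c=5)]
Total: 7 hits, 6 misses, 3 evictions

Hit rate = 7/13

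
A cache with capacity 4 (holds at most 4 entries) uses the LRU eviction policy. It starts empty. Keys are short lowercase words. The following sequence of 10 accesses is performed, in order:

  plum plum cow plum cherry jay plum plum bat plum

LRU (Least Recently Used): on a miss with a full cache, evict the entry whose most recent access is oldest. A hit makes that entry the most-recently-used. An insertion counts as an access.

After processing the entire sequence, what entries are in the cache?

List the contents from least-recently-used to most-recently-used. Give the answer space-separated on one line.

LRU simulation (capacity=4):
  1. access plum: MISS. Cache (LRU->MRU): [plum]
  2. access plum: HIT. Cache (LRU->MRU): [plum]
  3. access cow: MISS. Cache (LRU->MRU): [plum cow]
  4. access plum: HIT. Cache (LRU->MRU): [cow plum]
  5. access cherry: MISS. Cache (LRU->MRU): [cow plum cherry]
  6. access jay: MISS. Cache (LRU->MRU): [cow plum cherry jay]
  7. access plum: HIT. Cache (LRU->MRU): [cow cherry jay plum]
  8. access plum: HIT. Cache (LRU->MRU): [cow cherry jay plum]
  9. access bat: MISS, evict cow. Cache (LRU->MRU): [cherry jay plum bat]
  10. access plum: HIT. Cache (LRU->MRU): [cherry jay bat plum]
Total: 5 hits, 5 misses, 1 evictions

Answer: cherry jay bat plum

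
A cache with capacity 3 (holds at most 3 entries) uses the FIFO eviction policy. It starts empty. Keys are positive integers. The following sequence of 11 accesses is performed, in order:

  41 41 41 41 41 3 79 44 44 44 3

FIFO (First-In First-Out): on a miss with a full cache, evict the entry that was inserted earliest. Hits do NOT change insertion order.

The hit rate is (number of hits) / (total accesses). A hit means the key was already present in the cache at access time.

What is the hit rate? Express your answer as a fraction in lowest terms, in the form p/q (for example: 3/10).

Answer: 7/11

Derivation:
FIFO simulation (capacity=3):
  1. access 41: MISS. Cache (old->new): [41]
  2. access 41: HIT. Cache (old->new): [41]
  3. access 41: HIT. Cache (old->new): [41]
  4. access 41: HIT. Cache (old->new): [41]
  5. access 41: HIT. Cache (old->new): [41]
  6. access 3: MISS. Cache (old->new): [41 3]
  7. access 79: MISS. Cache (old->new): [41 3 79]
  8. access 44: MISS, evict 41. Cache (old->new): [3 79 44]
  9. access 44: HIT. Cache (old->new): [3 79 44]
  10. access 44: HIT. Cache (old->new): [3 79 44]
  11. access 3: HIT. Cache (old->new): [3 79 44]
Total: 7 hits, 4 misses, 1 evictions

Hit rate = 7/11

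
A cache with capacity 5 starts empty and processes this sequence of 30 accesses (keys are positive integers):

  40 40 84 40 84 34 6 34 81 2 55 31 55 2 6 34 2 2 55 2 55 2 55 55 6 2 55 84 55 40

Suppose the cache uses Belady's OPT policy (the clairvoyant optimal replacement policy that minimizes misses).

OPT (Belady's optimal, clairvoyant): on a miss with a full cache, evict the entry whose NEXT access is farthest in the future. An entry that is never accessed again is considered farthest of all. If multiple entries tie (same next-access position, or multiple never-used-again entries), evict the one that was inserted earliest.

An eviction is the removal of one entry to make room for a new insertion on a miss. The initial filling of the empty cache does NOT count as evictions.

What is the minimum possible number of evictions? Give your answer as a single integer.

OPT (Belady) simulation (capacity=5):
  1. access 40: MISS. Cache: [40]
  2. access 40: HIT. Next use of 40: step 4. Cache: [40]
  3. access 84: MISS. Cache: [40 84]
  4. access 40: HIT. Next use of 40: step 30. Cache: [40 84]
  5. access 84: HIT. Next use of 84: step 28. Cache: [40 84]
  6. access 34: MISS. Cache: [40 84 34]
  7. access 6: MISS. Cache: [40 84 34 6]
  8. access 34: HIT. Next use of 34: step 16. Cache: [40 84 34 6]
  9. access 81: MISS. Cache: [40 84 34 6 81]
  10. access 2: MISS, evict 81 (next use: never). Cache: [40 84 34 6 2]
  11. access 55: MISS, evict 40 (next use: step 30). Cache: [84 34 6 2 55]
  12. access 31: MISS, evict 84 (next use: step 28). Cache: [34 6 2 55 31]
  13. access 55: HIT. Next use of 55: step 19. Cache: [34 6 2 55 31]
  14. access 2: HIT. Next use of 2: step 17. Cache: [34 6 2 55 31]
  15. access 6: HIT. Next use of 6: step 25. Cache: [34 6 2 55 31]
  16. access 34: HIT. Next use of 34: never. Cache: [34 6 2 55 31]
  17. access 2: HIT. Next use of 2: step 18. Cache: [34 6 2 55 31]
  18. access 2: HIT. Next use of 2: step 20. Cache: [34 6 2 55 31]
  19. access 55: HIT. Next use of 55: step 21. Cache: [34 6 2 55 31]
  20. access 2: HIT. Next use of 2: step 22. Cache: [34 6 2 55 31]
  21. access 55: HIT. Next use of 55: step 23. Cache: [34 6 2 55 31]
  22. access 2: HIT. Next use of 2: step 26. Cache: [34 6 2 55 31]
  23. access 55: HIT. Next use of 55: step 24. Cache: [34 6 2 55 31]
  24. access 55: HIT. Next use of 55: step 27. Cache: [34 6 2 55 31]
  25. access 6: HIT. Next use of 6: never. Cache: [34 6 2 55 31]
  26. access 2: HIT. Next use of 2: never. Cache: [34 6 2 55 31]
  27. access 55: HIT. Next use of 55: step 29. Cache: [34 6 2 55 31]
  28. access 84: MISS, evict 34 (next use: never). Cache: [6 2 55 31 84]
  29. access 55: HIT. Next use of 55: never. Cache: [6 2 55 31 84]
  30. access 40: MISS, evict 6 (next use: never). Cache: [2 55 31 84 40]
Total: 20 hits, 10 misses, 5 evictions

Answer: 5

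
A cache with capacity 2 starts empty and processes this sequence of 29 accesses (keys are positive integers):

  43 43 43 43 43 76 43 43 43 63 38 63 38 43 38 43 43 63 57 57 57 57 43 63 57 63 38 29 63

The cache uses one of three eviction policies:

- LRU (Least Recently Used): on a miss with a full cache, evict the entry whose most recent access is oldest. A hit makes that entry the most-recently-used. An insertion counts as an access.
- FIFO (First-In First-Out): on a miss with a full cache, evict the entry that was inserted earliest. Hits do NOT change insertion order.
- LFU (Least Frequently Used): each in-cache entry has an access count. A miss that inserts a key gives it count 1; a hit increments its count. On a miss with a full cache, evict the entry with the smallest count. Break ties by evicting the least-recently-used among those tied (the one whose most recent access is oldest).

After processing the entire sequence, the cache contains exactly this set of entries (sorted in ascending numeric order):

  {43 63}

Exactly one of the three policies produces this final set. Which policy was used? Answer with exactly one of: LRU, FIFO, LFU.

Simulating under each policy and comparing final sets:
  LRU: final set = {29 63} -> differs
  FIFO: final set = {29 63} -> differs
  LFU: final set = {43 63} -> MATCHES target
Only LFU produces the target set.

Answer: LFU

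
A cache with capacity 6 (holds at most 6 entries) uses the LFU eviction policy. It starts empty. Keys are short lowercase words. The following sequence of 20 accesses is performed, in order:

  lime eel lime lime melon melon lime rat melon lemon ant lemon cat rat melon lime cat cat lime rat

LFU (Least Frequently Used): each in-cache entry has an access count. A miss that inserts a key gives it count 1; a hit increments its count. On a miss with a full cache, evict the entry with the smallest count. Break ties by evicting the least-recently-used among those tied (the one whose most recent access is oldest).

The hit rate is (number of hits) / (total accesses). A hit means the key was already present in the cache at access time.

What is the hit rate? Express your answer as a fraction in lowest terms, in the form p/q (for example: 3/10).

Answer: 13/20

Derivation:
LFU simulation (capacity=6):
  1. access lime: MISS. Cache: [lime(c=1)]
  2. access eel: MISS. Cache: [lime(c=1) eel(c=1)]
  3. access lime: HIT, count now 2. Cache: [eel(c=1) lime(c=2)]
  4. access lime: HIT, count now 3. Cache: [eel(c=1) lime(c=3)]
  5. access melon: MISS. Cache: [eel(c=1) melon(c=1) lime(c=3)]
  6. access melon: HIT, count now 2. Cache: [eel(c=1) melon(c=2) lime(c=3)]
  7. access lime: HIT, count now 4. Cache: [eel(c=1) melon(c=2) lime(c=4)]
  8. access rat: MISS. Cache: [eel(c=1) rat(c=1) melon(c=2) lime(c=4)]
  9. access melon: HIT, count now 3. Cache: [eel(c=1) rat(c=1) melon(c=3) lime(c=4)]
  10. access lemon: MISS. Cache: [eel(c=1) rat(c=1) lemon(c=1) melon(c=3) lime(c=4)]
  11. access ant: MISS. Cache: [eel(c=1) rat(c=1) lemon(c=1) ant(c=1) melon(c=3) lime(c=4)]
  12. access lemon: HIT, count now 2. Cache: [eel(c=1) rat(c=1) ant(c=1) lemon(c=2) melon(c=3) lime(c=4)]
  13. access cat: MISS, evict eel(c=1). Cache: [rat(c=1) ant(c=1) cat(c=1) lemon(c=2) melon(c=3) lime(c=4)]
  14. access rat: HIT, count now 2. Cache: [ant(c=1) cat(c=1) lemon(c=2) rat(c=2) melon(c=3) lime(c=4)]
  15. access melon: HIT, count now 4. Cache: [ant(c=1) cat(c=1) lemon(c=2) rat(c=2) lime(c=4) melon(c=4)]
  16. access lime: HIT, count now 5. Cache: [ant(c=1) cat(c=1) lemon(c=2) rat(c=2) melon(c=4) lime(c=5)]
  17. access cat: HIT, count now 2. Cache: [ant(c=1) lemon(c=2) rat(c=2) cat(c=2) melon(c=4) lime(c=5)]
  18. access cat: HIT, count now 3. Cache: [ant(c=1) lemon(c=2) rat(c=2) cat(c=3) melon(c=4) lime(c=5)]
  19. access lime: HIT, count now 6. Cache: [ant(c=1) lemon(c=2) rat(c=2) cat(c=3) melon(c=4) lime(c=6)]
  20. access rat: HIT, count now 3. Cache: [ant(c=1) lemon(c=2) cat(c=3) rat(c=3) melon(c=4) lime(c=6)]
Total: 13 hits, 7 misses, 1 evictions

Hit rate = 13/20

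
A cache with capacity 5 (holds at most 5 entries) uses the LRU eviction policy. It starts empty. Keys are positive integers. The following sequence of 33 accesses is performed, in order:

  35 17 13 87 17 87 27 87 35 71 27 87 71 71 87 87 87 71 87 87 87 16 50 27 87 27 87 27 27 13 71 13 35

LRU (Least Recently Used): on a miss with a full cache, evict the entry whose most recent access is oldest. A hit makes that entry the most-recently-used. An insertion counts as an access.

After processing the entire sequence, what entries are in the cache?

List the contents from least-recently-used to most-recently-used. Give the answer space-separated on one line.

Answer: 87 27 71 13 35

Derivation:
LRU simulation (capacity=5):
  1. access 35: MISS. Cache (LRU->MRU): [35]
  2. access 17: MISS. Cache (LRU->MRU): [35 17]
  3. access 13: MISS. Cache (LRU->MRU): [35 17 13]
  4. access 87: MISS. Cache (LRU->MRU): [35 17 13 87]
  5. access 17: HIT. Cache (LRU->MRU): [35 13 87 17]
  6. access 87: HIT. Cache (LRU->MRU): [35 13 17 87]
  7. access 27: MISS. Cache (LRU->MRU): [35 13 17 87 27]
  8. access 87: HIT. Cache (LRU->MRU): [35 13 17 27 87]
  9. access 35: HIT. Cache (LRU->MRU): [13 17 27 87 35]
  10. access 71: MISS, evict 13. Cache (LRU->MRU): [17 27 87 35 71]
  11. access 27: HIT. Cache (LRU->MRU): [17 87 35 71 27]
  12. access 87: HIT. Cache (LRU->MRU): [17 35 71 27 87]
  13. access 71: HIT. Cache (LRU->MRU): [17 35 27 87 71]
  14. access 71: HIT. Cache (LRU->MRU): [17 35 27 87 71]
  15. access 87: HIT. Cache (LRU->MRU): [17 35 27 71 87]
  16. access 87: HIT. Cache (LRU->MRU): [17 35 27 71 87]
  17. access 87: HIT. Cache (LRU->MRU): [17 35 27 71 87]
  18. access 71: HIT. Cache (LRU->MRU): [17 35 27 87 71]
  19. access 87: HIT. Cache (LRU->MRU): [17 35 27 71 87]
  20. access 87: HIT. Cache (LRU->MRU): [17 35 27 71 87]
  21. access 87: HIT. Cache (LRU->MRU): [17 35 27 71 87]
  22. access 16: MISS, evict 17. Cache (LRU->MRU): [35 27 71 87 16]
  23. access 50: MISS, evict 35. Cache (LRU->MRU): [27 71 87 16 50]
  24. access 27: HIT. Cache (LRU->MRU): [71 87 16 50 27]
  25. access 87: HIT. Cache (LRU->MRU): [71 16 50 27 87]
  26. access 27: HIT. Cache (LRU->MRU): [71 16 50 87 27]
  27. access 87: HIT. Cache (LRU->MRU): [71 16 50 27 87]
  28. access 27: HIT. Cache (LRU->MRU): [71 16 50 87 27]
  29. access 27: HIT. Cache (LRU->MRU): [71 16 50 87 27]
  30. access 13: MISS, evict 71. Cache (LRU->MRU): [16 50 87 27 13]
  31. access 71: MISS, evict 16. Cache (LRU->MRU): [50 87 27 13 71]
  32. access 13: HIT. Cache (LRU->MRU): [50 87 27 71 13]
  33. access 35: MISS, evict 50. Cache (LRU->MRU): [87 27 71 13 35]
Total: 22 hits, 11 misses, 6 evictions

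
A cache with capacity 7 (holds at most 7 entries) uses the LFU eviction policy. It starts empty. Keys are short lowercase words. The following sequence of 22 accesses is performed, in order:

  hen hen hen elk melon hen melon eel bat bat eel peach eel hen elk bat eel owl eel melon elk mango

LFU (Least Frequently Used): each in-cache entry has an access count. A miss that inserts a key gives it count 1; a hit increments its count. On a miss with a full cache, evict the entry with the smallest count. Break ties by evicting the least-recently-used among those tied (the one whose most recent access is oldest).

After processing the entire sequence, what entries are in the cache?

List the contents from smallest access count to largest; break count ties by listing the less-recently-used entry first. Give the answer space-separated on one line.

LFU simulation (capacity=7):
  1. access hen: MISS. Cache: [hen(c=1)]
  2. access hen: HIT, count now 2. Cache: [hen(c=2)]
  3. access hen: HIT, count now 3. Cache: [hen(c=3)]
  4. access elk: MISS. Cache: [elk(c=1) hen(c=3)]
  5. access melon: MISS. Cache: [elk(c=1) melon(c=1) hen(c=3)]
  6. access hen: HIT, count now 4. Cache: [elk(c=1) melon(c=1) hen(c=4)]
  7. access melon: HIT, count now 2. Cache: [elk(c=1) melon(c=2) hen(c=4)]
  8. access eel: MISS. Cache: [elk(c=1) eel(c=1) melon(c=2) hen(c=4)]
  9. access bat: MISS. Cache: [elk(c=1) eel(c=1) bat(c=1) melon(c=2) hen(c=4)]
  10. access bat: HIT, count now 2. Cache: [elk(c=1) eel(c=1) melon(c=2) bat(c=2) hen(c=4)]
  11. access eel: HIT, count now 2. Cache: [elk(c=1) melon(c=2) bat(c=2) eel(c=2) hen(c=4)]
  12. access peach: MISS. Cache: [elk(c=1) peach(c=1) melon(c=2) bat(c=2) eel(c=2) hen(c=4)]
  13. access eel: HIT, count now 3. Cache: [elk(c=1) peach(c=1) melon(c=2) bat(c=2) eel(c=3) hen(c=4)]
  14. access hen: HIT, count now 5. Cache: [elk(c=1) peach(c=1) melon(c=2) bat(c=2) eel(c=3) hen(c=5)]
  15. access elk: HIT, count now 2. Cache: [peach(c=1) melon(c=2) bat(c=2) elk(c=2) eel(c=3) hen(c=5)]
  16. access bat: HIT, count now 3. Cache: [peach(c=1) melon(c=2) elk(c=2) eel(c=3) bat(c=3) hen(c=5)]
  17. access eel: HIT, count now 4. Cache: [peach(c=1) melon(c=2) elk(c=2) bat(c=3) eel(c=4) hen(c=5)]
  18. access owl: MISS. Cache: [peach(c=1) owl(c=1) melon(c=2) elk(c=2) bat(c=3) eel(c=4) hen(c=5)]
  19. access eel: HIT, count now 5. Cache: [peach(c=1) owl(c=1) melon(c=2) elk(c=2) bat(c=3) hen(c=5) eel(c=5)]
  20. access melon: HIT, count now 3. Cache: [peach(c=1) owl(c=1) elk(c=2) bat(c=3) melon(c=3) hen(c=5) eel(c=5)]
  21. access elk: HIT, count now 3. Cache: [peach(c=1) owl(c=1) bat(c=3) melon(c=3) elk(c=3) hen(c=5) eel(c=5)]
  22. access mango: MISS, evict peach(c=1). Cache: [owl(c=1) mango(c=1) bat(c=3) melon(c=3) elk(c=3) hen(c=5) eel(c=5)]
Total: 14 hits, 8 misses, 1 evictions

Answer: owl mango bat melon elk hen eel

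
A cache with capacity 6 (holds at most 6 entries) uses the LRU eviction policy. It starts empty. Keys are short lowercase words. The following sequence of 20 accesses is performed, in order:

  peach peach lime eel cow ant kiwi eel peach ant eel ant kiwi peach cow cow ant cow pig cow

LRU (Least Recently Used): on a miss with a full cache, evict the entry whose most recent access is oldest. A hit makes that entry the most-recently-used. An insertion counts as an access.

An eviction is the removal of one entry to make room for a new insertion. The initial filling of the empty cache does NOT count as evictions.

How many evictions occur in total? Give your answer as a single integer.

LRU simulation (capacity=6):
  1. access peach: MISS. Cache (LRU->MRU): [peach]
  2. access peach: HIT. Cache (LRU->MRU): [peach]
  3. access lime: MISS. Cache (LRU->MRU): [peach lime]
  4. access eel: MISS. Cache (LRU->MRU): [peach lime eel]
  5. access cow: MISS. Cache (LRU->MRU): [peach lime eel cow]
  6. access ant: MISS. Cache (LRU->MRU): [peach lime eel cow ant]
  7. access kiwi: MISS. Cache (LRU->MRU): [peach lime eel cow ant kiwi]
  8. access eel: HIT. Cache (LRU->MRU): [peach lime cow ant kiwi eel]
  9. access peach: HIT. Cache (LRU->MRU): [lime cow ant kiwi eel peach]
  10. access ant: HIT. Cache (LRU->MRU): [lime cow kiwi eel peach ant]
  11. access eel: HIT. Cache (LRU->MRU): [lime cow kiwi peach ant eel]
  12. access ant: HIT. Cache (LRU->MRU): [lime cow kiwi peach eel ant]
  13. access kiwi: HIT. Cache (LRU->MRU): [lime cow peach eel ant kiwi]
  14. access peach: HIT. Cache (LRU->MRU): [lime cow eel ant kiwi peach]
  15. access cow: HIT. Cache (LRU->MRU): [lime eel ant kiwi peach cow]
  16. access cow: HIT. Cache (LRU->MRU): [lime eel ant kiwi peach cow]
  17. access ant: HIT. Cache (LRU->MRU): [lime eel kiwi peach cow ant]
  18. access cow: HIT. Cache (LRU->MRU): [lime eel kiwi peach ant cow]
  19. access pig: MISS, evict lime. Cache (LRU->MRU): [eel kiwi peach ant cow pig]
  20. access cow: HIT. Cache (LRU->MRU): [eel kiwi peach ant pig cow]
Total: 13 hits, 7 misses, 1 evictions

Answer: 1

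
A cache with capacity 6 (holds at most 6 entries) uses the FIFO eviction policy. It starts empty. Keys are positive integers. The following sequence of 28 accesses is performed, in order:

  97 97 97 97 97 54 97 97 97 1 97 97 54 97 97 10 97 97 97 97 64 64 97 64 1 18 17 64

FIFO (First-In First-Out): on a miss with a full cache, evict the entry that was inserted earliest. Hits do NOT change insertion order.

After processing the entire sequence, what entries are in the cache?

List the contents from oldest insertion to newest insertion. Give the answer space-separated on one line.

Answer: 54 1 10 64 18 17

Derivation:
FIFO simulation (capacity=6):
  1. access 97: MISS. Cache (old->new): [97]
  2. access 97: HIT. Cache (old->new): [97]
  3. access 97: HIT. Cache (old->new): [97]
  4. access 97: HIT. Cache (old->new): [97]
  5. access 97: HIT. Cache (old->new): [97]
  6. access 54: MISS. Cache (old->new): [97 54]
  7. access 97: HIT. Cache (old->new): [97 54]
  8. access 97: HIT. Cache (old->new): [97 54]
  9. access 97: HIT. Cache (old->new): [97 54]
  10. access 1: MISS. Cache (old->new): [97 54 1]
  11. access 97: HIT. Cache (old->new): [97 54 1]
  12. access 97: HIT. Cache (old->new): [97 54 1]
  13. access 54: HIT. Cache (old->new): [97 54 1]
  14. access 97: HIT. Cache (old->new): [97 54 1]
  15. access 97: HIT. Cache (old->new): [97 54 1]
  16. access 10: MISS. Cache (old->new): [97 54 1 10]
  17. access 97: HIT. Cache (old->new): [97 54 1 10]
  18. access 97: HIT. Cache (old->new): [97 54 1 10]
  19. access 97: HIT. Cache (old->new): [97 54 1 10]
  20. access 97: HIT. Cache (old->new): [97 54 1 10]
  21. access 64: MISS. Cache (old->new): [97 54 1 10 64]
  22. access 64: HIT. Cache (old->new): [97 54 1 10 64]
  23. access 97: HIT. Cache (old->new): [97 54 1 10 64]
  24. access 64: HIT. Cache (old->new): [97 54 1 10 64]
  25. access 1: HIT. Cache (old->new): [97 54 1 10 64]
  26. access 18: MISS. Cache (old->new): [97 54 1 10 64 18]
  27. access 17: MISS, evict 97. Cache (old->new): [54 1 10 64 18 17]
  28. access 64: HIT. Cache (old->new): [54 1 10 64 18 17]
Total: 21 hits, 7 misses, 1 evictions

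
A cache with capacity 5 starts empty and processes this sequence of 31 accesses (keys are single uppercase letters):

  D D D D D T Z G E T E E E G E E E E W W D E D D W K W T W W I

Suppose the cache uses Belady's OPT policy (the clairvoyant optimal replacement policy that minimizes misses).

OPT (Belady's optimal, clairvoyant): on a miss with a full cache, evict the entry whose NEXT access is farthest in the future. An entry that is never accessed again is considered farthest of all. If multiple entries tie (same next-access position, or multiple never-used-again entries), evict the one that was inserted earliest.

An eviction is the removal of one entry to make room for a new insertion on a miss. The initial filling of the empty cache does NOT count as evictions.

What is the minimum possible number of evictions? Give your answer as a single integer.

OPT (Belady) simulation (capacity=5):
  1. access D: MISS. Cache: [D]
  2. access D: HIT. Next use of D: step 3. Cache: [D]
  3. access D: HIT. Next use of D: step 4. Cache: [D]
  4. access D: HIT. Next use of D: step 5. Cache: [D]
  5. access D: HIT. Next use of D: step 21. Cache: [D]
  6. access T: MISS. Cache: [D T]
  7. access Z: MISS. Cache: [D T Z]
  8. access G: MISS. Cache: [D T Z G]
  9. access E: MISS. Cache: [D T Z G E]
  10. access T: HIT. Next use of T: step 28. Cache: [D T Z G E]
  11. access E: HIT. Next use of E: step 12. Cache: [D T Z G E]
  12. access E: HIT. Next use of E: step 13. Cache: [D T Z G E]
  13. access E: HIT. Next use of E: step 15. Cache: [D T Z G E]
  14. access G: HIT. Next use of G: never. Cache: [D T Z G E]
  15. access E: HIT. Next use of E: step 16. Cache: [D T Z G E]
  16. access E: HIT. Next use of E: step 17. Cache: [D T Z G E]
  17. access E: HIT. Next use of E: step 18. Cache: [D T Z G E]
  18. access E: HIT. Next use of E: step 22. Cache: [D T Z G E]
  19. access W: MISS, evict Z (next use: never). Cache: [D T G E W]
  20. access W: HIT. Next use of W: step 25. Cache: [D T G E W]
  21. access D: HIT. Next use of D: step 23. Cache: [D T G E W]
  22. access E: HIT. Next use of E: never. Cache: [D T G E W]
  23. access D: HIT. Next use of D: step 24. Cache: [D T G E W]
  24. access D: HIT. Next use of D: never. Cache: [D T G E W]
  25. access W: HIT. Next use of W: step 27. Cache: [D T G E W]
  26. access K: MISS, evict D (next use: never). Cache: [T G E W K]
  27. access W: HIT. Next use of W: step 29. Cache: [T G E W K]
  28. access T: HIT. Next use of T: never. Cache: [T G E W K]
  29. access W: HIT. Next use of W: step 30. Cache: [T G E W K]
  30. access W: HIT. Next use of W: never. Cache: [T G E W K]
  31. access I: MISS, evict T (next use: never). Cache: [G E W K I]
Total: 23 hits, 8 misses, 3 evictions

Answer: 3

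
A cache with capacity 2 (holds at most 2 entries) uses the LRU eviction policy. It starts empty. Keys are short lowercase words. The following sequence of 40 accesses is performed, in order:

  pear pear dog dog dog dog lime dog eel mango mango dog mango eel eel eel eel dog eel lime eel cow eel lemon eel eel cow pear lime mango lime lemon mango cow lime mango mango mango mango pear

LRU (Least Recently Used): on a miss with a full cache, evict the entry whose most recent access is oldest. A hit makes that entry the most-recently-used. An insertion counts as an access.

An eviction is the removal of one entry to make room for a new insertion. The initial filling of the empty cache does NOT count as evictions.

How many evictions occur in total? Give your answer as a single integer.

Answer: 19

Derivation:
LRU simulation (capacity=2):
  1. access pear: MISS. Cache (LRU->MRU): [pear]
  2. access pear: HIT. Cache (LRU->MRU): [pear]
  3. access dog: MISS. Cache (LRU->MRU): [pear dog]
  4. access dog: HIT. Cache (LRU->MRU): [pear dog]
  5. access dog: HIT. Cache (LRU->MRU): [pear dog]
  6. access dog: HIT. Cache (LRU->MRU): [pear dog]
  7. access lime: MISS, evict pear. Cache (LRU->MRU): [dog lime]
  8. access dog: HIT. Cache (LRU->MRU): [lime dog]
  9. access eel: MISS, evict lime. Cache (LRU->MRU): [dog eel]
  10. access mango: MISS, evict dog. Cache (LRU->MRU): [eel mango]
  11. access mango: HIT. Cache (LRU->MRU): [eel mango]
  12. access dog: MISS, evict eel. Cache (LRU->MRU): [mango dog]
  13. access mango: HIT. Cache (LRU->MRU): [dog mango]
  14. access eel: MISS, evict dog. Cache (LRU->MRU): [mango eel]
  15. access eel: HIT. Cache (LRU->MRU): [mango eel]
  16. access eel: HIT. Cache (LRU->MRU): [mango eel]
  17. access eel: HIT. Cache (LRU->MRU): [mango eel]
  18. access dog: MISS, evict mango. Cache (LRU->MRU): [eel dog]
  19. access eel: HIT. Cache (LRU->MRU): [dog eel]
  20. access lime: MISS, evict dog. Cache (LRU->MRU): [eel lime]
  21. access eel: HIT. Cache (LRU->MRU): [lime eel]
  22. access cow: MISS, evict lime. Cache (LRU->MRU): [eel cow]
  23. access eel: HIT. Cache (LRU->MRU): [cow eel]
  24. access lemon: MISS, evict cow. Cache (LRU->MRU): [eel lemon]
  25. access eel: HIT. Cache (LRU->MRU): [lemon eel]
  26. access eel: HIT. Cache (LRU->MRU): [lemon eel]
  27. access cow: MISS, evict lemon. Cache (LRU->MRU): [eel cow]
  28. access pear: MISS, evict eel. Cache (LRU->MRU): [cow pear]
  29. access lime: MISS, evict cow. Cache (LRU->MRU): [pear lime]
  30. access mango: MISS, evict pear. Cache (LRU->MRU): [lime mango]
  31. access lime: HIT. Cache (LRU->MRU): [mango lime]
  32. access lemon: MISS, evict mango. Cache (LRU->MRU): [lime lemon]
  33. access mango: MISS, evict lime. Cache (LRU->MRU): [lemon mango]
  34. access cow: MISS, evict lemon. Cache (LRU->MRU): [mango cow]
  35. access lime: MISS, evict mango. Cache (LRU->MRU): [cow lime]
  36. access mango: MISS, evict cow. Cache (LRU->MRU): [lime mango]
  37. access mango: HIT. Cache (LRU->MRU): [lime mango]
  38. access mango: HIT. Cache (LRU->MRU): [lime mango]
  39. access mango: HIT. Cache (LRU->MRU): [lime mango]
  40. access pear: MISS, evict lime. Cache (LRU->MRU): [mango pear]
Total: 19 hits, 21 misses, 19 evictions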